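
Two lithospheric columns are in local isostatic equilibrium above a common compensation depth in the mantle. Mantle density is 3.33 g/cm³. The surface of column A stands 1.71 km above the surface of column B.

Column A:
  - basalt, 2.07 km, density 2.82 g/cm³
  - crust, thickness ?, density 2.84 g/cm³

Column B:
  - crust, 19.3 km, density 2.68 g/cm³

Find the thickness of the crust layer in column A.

Take the compensation level at the base of the deeper column (depth z_c below the surface of column A) and equate Σ ρ_i t_i down to z_c; mantle fills any gap and the z_c terms cancel.
Column A: 2.07×2.82 + x×2.84 + (z_c − 2.07 − x)×3.33
Column B: 1.71×0 + 19.3×2.68 + (z_c − 1.71 − 19.3)×3.33
The z_c×3.33 term appears on both sides and cancels. Collect the known terms of each column as K = Σ(ρt)_known − 3.33 × (depth of known layers): K_A = 5.8374 − 3.33×2.07 = −1.0557; K_B = 51.724 − 3.33×(1.71 + 19.3) = −18.2393.
Balance: K_A − x×(3.33 − 2.84) = K_B, so x = (K_A − K_B)/(3.33 − 2.84) = 17.1836/0.49 = 35.1 km.

35.1 km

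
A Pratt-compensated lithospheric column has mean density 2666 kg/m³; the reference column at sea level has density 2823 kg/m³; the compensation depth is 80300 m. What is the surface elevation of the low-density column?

4730 m

ρ_ref D = ρ (D + h) → h = D (ρ_ref − ρ)/ρ.
h = 80300 m × (2823 − 2666)/2666 = 4730 m.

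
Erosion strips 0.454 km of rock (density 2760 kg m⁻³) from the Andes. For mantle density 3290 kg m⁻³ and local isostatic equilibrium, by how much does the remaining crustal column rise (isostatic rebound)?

Unloading: uplift u = e ρ_c/ρ_m = 0.454 km × 2760/3290 = 0.381 km.

0.381 km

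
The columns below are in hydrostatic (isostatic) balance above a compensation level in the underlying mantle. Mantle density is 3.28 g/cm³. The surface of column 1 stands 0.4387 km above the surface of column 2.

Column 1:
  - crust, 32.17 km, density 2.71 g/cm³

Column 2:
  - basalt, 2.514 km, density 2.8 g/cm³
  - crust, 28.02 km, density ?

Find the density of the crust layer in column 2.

2.72 g/cm³

Take the compensation level at the base of the deeper column (depth z_c below the surface of column 1) and equate Σ ρ_i t_i down to z_c; mantle fills any gap and the z_c terms cancel.
Column 1: 32.17×2.71 + (z_c − 32.17)×3.28
Column 2: 0.4387×0 + 2.514×2.8 + 28.02×ρ + (z_c − 0.4387 − 30.534)×3.28
The z_c×3.28 term appears on both sides and cancels. Collect the known terms of each column as K = Σ(ρt)_known − 3.28 × (depth of known layers): K_1 = 87.1807 − 3.28×32.17 = −18.3369; K_2 = 7.0392 − 3.28×(0.4387 + 30.534) = −94.551256.
Balance: K_1 = K_2 + 28.02×ρ, so ρ = (K_1 − K_2)/28.02 = 76.2144/28.02 = 2.72 g/cm³.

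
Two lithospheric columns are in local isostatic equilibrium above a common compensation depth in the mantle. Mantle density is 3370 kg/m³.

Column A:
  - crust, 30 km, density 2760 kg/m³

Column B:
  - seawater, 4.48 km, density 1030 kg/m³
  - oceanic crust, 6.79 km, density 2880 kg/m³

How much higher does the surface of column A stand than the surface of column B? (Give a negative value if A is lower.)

1.33 km

For any compensation level in the mantle, the mantle terms cancel and isostasy reduces to e = (Σt_A − Σt_B) − (Σ(ρt)_A − Σ(ρt)_B) / ρ_m.
Σt_A = 30 km; Σt_B = 11.27 km; Σ(ρt)_A = 82800; Σ(ρt)_B = 24169.6 (in km·kg/m³).
e = (30 − 11.27) − (82800 − 24169.6) / 3370 = 1.33 km.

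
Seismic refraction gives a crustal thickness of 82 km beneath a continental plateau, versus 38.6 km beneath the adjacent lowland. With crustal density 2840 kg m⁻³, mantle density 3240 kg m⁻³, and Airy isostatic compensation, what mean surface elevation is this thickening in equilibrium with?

5.36 km

Excess crust Δ = 82 km − 38.6 km = 43.4 km, split between elevation h and root r with h + r = Δ.
Airy balance ρ_c h = (ρ_m − ρ_c) r gives r = h ρ_c/(ρ_m − ρ_c), so h (1 + ρ_c/(ρ_m − ρ_c)) = Δ, i.e. h = Δ (ρ_m − ρ_c)/ρ_m.
h = 43.4 km × 400/3240 = 5.36 km.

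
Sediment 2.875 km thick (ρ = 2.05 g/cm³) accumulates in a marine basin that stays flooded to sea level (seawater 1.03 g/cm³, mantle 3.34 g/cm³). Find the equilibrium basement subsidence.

Submarine loading: the sediment displaces seawater, and the subsidence is in turn flooded, so s (ρ_m − ρ_w) = t (ρ_sed − ρ_w).
s = 2.875 km × (2.05 − 1.03) / (3.34 − 1.03) = 1.27 km.

1.27 km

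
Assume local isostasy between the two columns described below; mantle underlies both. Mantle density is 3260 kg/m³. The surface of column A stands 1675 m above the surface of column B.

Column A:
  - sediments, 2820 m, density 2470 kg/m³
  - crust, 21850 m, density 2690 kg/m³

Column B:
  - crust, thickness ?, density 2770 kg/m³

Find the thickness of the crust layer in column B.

18800 m

Take the compensation level at the base of the deeper column (depth z_c below the surface of column A) and equate Σ ρ_i t_i down to z_c; mantle fills any gap and the z_c terms cancel.
Column A: 2820×2470 + 21850×2690 + (z_c − 24670)×3260
Column B: 1675×0 + x×2770 + (z_c − 1675 − 0 − x)×3260
The z_c×3260 term appears on both sides and cancels. Collect the known terms of each column as K = Σ(ρt)_known − 3260 × (depth of known layers): K_A = 65741900 − 3260×24670 = −14682300; K_B = 0 − 3260×(1675 + 0) = −5460500.
Balance: K_A = K_B − x×(3260 − 2770), so x = (K_B − K_A)/(3260 − 2770) = 9221800/490 = 18800 m.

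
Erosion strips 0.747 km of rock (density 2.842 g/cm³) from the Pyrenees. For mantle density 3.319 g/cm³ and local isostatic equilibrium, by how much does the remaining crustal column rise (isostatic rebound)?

Unloading: uplift u = e ρ_c/ρ_m = 0.747 km × 2.842/3.319 = 0.64 km.

0.64 km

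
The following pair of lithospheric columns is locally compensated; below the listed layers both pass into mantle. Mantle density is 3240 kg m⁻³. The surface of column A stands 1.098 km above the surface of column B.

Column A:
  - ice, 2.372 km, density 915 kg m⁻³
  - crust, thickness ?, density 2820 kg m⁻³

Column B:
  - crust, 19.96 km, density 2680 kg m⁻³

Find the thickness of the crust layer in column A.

Take the compensation level at the base of the deeper column (depth z_c below the surface of column A) and equate Σ ρ_i t_i down to z_c; mantle fills any gap and the z_c terms cancel.
Column A: 2.372×915 + x×2820 + (z_c − 2.372 − x)×3240
Column B: 1.098×0 + 19.96×2680 + (z_c − 1.098 − 19.96)×3240
The z_c×3240 term appears on both sides and cancels. Collect the known terms of each column as K = Σ(ρt)_known − 3240 × (depth of known layers): K_A = 2170.38 − 3240×2.372 = −5514.9; K_B = 53492.8 − 3240×(1.098 + 19.96) = −14735.12.
Balance: K_A − x×(3240 − 2820) = K_B, so x = (K_A − K_B)/(3240 − 2820) = 9220.22/420 = 22 km.

22 km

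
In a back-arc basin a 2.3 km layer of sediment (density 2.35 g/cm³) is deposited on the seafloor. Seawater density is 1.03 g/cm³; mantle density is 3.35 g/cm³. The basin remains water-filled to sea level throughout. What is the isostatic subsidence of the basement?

Submarine loading: the sediment displaces seawater, and the subsidence is in turn flooded, so s (ρ_m − ρ_w) = t (ρ_sed − ρ_w).
s = 2.3 km × (2.35 − 1.03) / (3.35 − 1.03) = 1.31 km.

1.31 km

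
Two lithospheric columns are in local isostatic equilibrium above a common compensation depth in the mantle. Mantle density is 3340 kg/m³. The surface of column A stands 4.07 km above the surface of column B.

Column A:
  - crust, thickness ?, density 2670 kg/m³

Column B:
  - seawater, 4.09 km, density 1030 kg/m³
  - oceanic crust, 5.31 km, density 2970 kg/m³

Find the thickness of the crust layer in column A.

37.3 km

Take the compensation level at the base of the deeper column (depth z_c below the surface of column A) and equate Σ ρ_i t_i down to z_c; mantle fills any gap and the z_c terms cancel.
Column A: x×2670 + (z_c − 0 − x)×3340
Column B: 4.07×0 + 4.09×1030 + 5.31×2970 + (z_c − 4.07 − 9.4)×3340
The z_c×3340 term appears on both sides and cancels. Collect the known terms of each column as K = Σ(ρt)_known − 3340 × (depth of known layers): K_A = 0 − 3340×0 = 0; K_B = 19983.4 − 3340×(4.07 + 9.4) = −25006.4.
Balance: K_A − x×(3340 − 2670) = K_B, so x = (K_A − K_B)/(3340 − 2670) = 25006.4/670 = 37.3 km.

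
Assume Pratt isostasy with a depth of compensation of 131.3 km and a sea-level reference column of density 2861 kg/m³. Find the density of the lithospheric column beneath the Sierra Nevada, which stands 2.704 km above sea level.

2800 kg/m³

Pratt balance: ρ_ref D = ρ (D + h).
ρ = ρ_ref D/(D + h) = 2861 × 131.3 km/(131.3 km + 2.704 km) = 2800 kg/m³.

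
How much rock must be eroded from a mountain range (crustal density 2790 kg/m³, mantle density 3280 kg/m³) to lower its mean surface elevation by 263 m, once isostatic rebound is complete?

1760 m

Net drop Δ = e − u = e − e ρ_c/ρ_m = e (ρ_m − ρ_c)/ρ_m.
e = Δ ρ_m/(ρ_m − ρ_c) = 263 m × 3280/490 = 1760 m.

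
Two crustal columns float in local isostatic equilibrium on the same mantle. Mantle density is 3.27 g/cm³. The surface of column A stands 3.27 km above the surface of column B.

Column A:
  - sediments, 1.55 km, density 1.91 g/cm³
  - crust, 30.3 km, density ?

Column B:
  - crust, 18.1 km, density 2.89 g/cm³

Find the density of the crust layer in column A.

Take the compensation level at the base of the deeper column (depth z_c below the surface of column A) and equate Σ ρ_i t_i down to z_c; mantle fills any gap and the z_c terms cancel.
Column A: 1.55×1.91 + 30.3×ρ + (z_c − 31.85)×3.27
Column B: 3.27×0 + 18.1×2.89 + (z_c − 3.27 − 18.1)×3.27
The z_c×3.27 term appears on both sides and cancels. Collect the known terms of each column as K = Σ(ρt)_known − 3.27 × (depth of known layers): K_A = 2.9605 − 3.27×31.85 = −101.189; K_B = 52.309 − 3.27×(3.27 + 18.1) = −17.5709.
Balance: K_A + 30.3×ρ = K_B, so ρ = (K_B − K_A)/30.3 = 83.6181/30.3 = 2.76 g/cm³.

2.76 g/cm³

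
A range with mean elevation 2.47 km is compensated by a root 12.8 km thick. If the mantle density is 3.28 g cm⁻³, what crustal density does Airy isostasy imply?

2.75 g cm⁻³

ρ_c h = (ρ_m − ρ_c) r → ρ_c (h + r) = ρ_m r → ρ_c = ρ_m r / (h + r).
ρ_c = 3.28 × 12.8 km / (2.47 km + 12.8 km) = 2.75 g cm⁻³.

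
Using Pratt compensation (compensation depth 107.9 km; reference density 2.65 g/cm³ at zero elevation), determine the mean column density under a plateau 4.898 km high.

Pratt balance: ρ_ref D = ρ (D + h).
ρ = ρ_ref D/(D + h) = 2.65 × 107.9 km/(107.9 km + 4.898 km) = 2.53 g/cm³.

2.53 g/cm³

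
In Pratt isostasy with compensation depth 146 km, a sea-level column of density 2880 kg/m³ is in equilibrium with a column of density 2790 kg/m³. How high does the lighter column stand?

4.71 km

ρ_ref D = ρ (D + h) → h = D (ρ_ref − ρ)/ρ.
h = 146 km × (2880 − 2790)/2790 = 4.71 km.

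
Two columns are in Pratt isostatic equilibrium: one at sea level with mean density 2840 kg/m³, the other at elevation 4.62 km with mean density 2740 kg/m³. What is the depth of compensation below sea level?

127 km

ρ_ref D = ρ (D + h) → D (ρ_ref − ρ) = ρ h.
D = ρ h/(ρ_ref − ρ) = 2740 × 4.62 km/(2840 − 2740) = 127 km.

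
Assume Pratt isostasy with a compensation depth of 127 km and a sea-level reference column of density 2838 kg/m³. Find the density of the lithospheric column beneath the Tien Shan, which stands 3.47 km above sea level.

2760 kg/m³

Pratt balance: ρ_ref D = ρ (D + h).
ρ = ρ_ref D/(D + h) = 2838 × 127 km/(127 km + 3.47 km) = 2760 kg/m³.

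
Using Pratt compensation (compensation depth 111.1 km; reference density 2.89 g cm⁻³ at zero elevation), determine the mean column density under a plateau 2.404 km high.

Pratt balance: ρ_ref D = ρ (D + h).
ρ = ρ_ref D/(D + h) = 2.89 × 111.1 km/(111.1 km + 2.404 km) = 2.83 g cm⁻³.

2.83 g cm⁻³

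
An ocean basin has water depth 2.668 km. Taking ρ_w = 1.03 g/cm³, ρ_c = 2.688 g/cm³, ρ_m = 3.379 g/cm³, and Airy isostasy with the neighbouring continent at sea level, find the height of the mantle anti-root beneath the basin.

6.4 km

Isostatic balance requires: replacing crust with seawater at the top is compensated by replacing crust with mantle at the base: d (ρ_c − ρ_w) = a (ρ_m − ρ_c).
a = d (ρ_c − ρ_w)/(ρ_m − ρ_c) = 2.668 km × 1.658/0.691 = 6.4 km.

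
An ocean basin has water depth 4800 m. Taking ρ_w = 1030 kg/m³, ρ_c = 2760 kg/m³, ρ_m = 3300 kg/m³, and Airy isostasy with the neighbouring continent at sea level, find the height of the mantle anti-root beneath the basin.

For local isostatic compensation: replacing crust with seawater at the top is compensated by replacing crust with mantle at the base: d (ρ_c − ρ_w) = a (ρ_m − ρ_c).
a = d (ρ_c − ρ_w)/(ρ_m − ρ_c) = 4800 m × 1730/540 = 15400 m.

15400 m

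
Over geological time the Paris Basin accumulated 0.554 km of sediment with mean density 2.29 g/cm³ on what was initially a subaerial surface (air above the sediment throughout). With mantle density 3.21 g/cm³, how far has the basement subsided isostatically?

0.395 km

Subaerial load: s = t ρ_sed / ρ_m = 0.554 km × 2.29/3.21 = 0.395 km.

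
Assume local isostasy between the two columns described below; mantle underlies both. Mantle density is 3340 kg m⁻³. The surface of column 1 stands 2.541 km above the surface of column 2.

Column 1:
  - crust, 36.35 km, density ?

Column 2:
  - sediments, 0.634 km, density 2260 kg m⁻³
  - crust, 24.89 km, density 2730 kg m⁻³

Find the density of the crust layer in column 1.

2670 kg m⁻³

Take the compensation level at the base of the deeper column (depth z_c below the surface of column 1) and equate Σ ρ_i t_i down to z_c; mantle fills any gap and the z_c terms cancel.
Column 1: 36.35×ρ + (z_c − 36.35)×3340
Column 2: 2.541×0 + 0.634×2260 + 24.89×2730 + (z_c − 2.541 − 25.524)×3340
The z_c×3340 term appears on both sides and cancels. Collect the known terms of each column as K = Σ(ρt)_known − 3340 × (depth of known layers): K_1 = 0 − 3340×36.35 = −121409; K_2 = 69382.54 − 3340×(2.541 + 25.524) = −24354.56.
Balance: K_1 + 36.35×ρ = K_2, so ρ = (K_2 − K_1)/36.35 = 97054.4/36.35 = 2670 kg m⁻³.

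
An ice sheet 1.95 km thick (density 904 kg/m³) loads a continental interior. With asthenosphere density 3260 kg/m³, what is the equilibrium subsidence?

Equating mass per unit area of the two columns: the ice load ρ_ice t is balanced by mantle displaced below, ρ_m s.
s = t ρ_ice / ρ_m = 1.95 km × 904/3260 = 0.541 km.

0.541 km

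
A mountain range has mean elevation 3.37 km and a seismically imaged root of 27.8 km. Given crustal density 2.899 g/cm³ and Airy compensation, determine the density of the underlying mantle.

Airy balance: ρ_c h = (ρ_m − ρ_c) r → ρ_m = ρ_c (1 + h/r).
ρ_m = 2.899 × (1 + 3.37 km/27.8 km) = 3.25 g/cm³.

3.25 g/cm³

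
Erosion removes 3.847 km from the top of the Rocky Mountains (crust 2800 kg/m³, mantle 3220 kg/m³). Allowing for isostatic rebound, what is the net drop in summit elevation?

Rebound u = e ρ_c/ρ_m = 3.847 km × 2800/3220 = 3.345 km.
Net surface drop = e − u = 3.847 km − 3.345 km = e (ρ_m − ρ_c)/ρ_m = 0.502 km.

0.502 km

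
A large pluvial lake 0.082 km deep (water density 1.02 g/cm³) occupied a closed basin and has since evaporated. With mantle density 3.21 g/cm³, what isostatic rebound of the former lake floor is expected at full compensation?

0.0261 km

u = d ρ_w/ρ_m = 0.082 km × 1.02/3.21 = 0.0261 km.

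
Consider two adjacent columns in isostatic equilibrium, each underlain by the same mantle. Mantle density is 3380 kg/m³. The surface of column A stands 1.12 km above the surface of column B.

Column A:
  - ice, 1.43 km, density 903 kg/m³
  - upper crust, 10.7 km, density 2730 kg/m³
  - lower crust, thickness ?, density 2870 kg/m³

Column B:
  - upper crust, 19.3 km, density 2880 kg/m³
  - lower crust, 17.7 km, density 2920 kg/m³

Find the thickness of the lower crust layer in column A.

Take the compensation level at the base of the deeper column (depth z_c below the surface of column A) and equate Σ ρ_i t_i down to z_c; mantle fills any gap and the z_c terms cancel.
Column A: 1.43×903 + 10.7×2730 + x×2870 + (z_c − 12.13 − x)×3380
Column B: 1.12×0 + 19.3×2880 + 17.7×2920 + (z_c − 1.12 − 37)×3380
The z_c×3380 term appears on both sides and cancels. Collect the known terms of each column as K = Σ(ρt)_known − 3380 × (depth of known layers): K_A = 30502.29 − 3380×12.13 = −10497.11; K_B = 107268 − 3380×(1.12 + 37) = −21577.6.
Balance: K_A − x×(3380 − 2870) = K_B, so x = (K_A − K_B)/(3380 − 2870) = 11080.5/510 = 21.7 km.

21.7 km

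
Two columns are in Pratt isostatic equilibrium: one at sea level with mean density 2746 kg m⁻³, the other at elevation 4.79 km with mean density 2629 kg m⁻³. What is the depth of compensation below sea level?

ρ_ref D = ρ (D + h) → D (ρ_ref − ρ) = ρ h.
D = ρ h/(ρ_ref − ρ) = 2629 × 4.79 km/(2746 − 2629) = 108 km.

108 km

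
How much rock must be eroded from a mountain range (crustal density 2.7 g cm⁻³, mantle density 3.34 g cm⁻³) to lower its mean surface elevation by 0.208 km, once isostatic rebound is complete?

1.09 km

Net drop Δ = e − u = e − e ρ_c/ρ_m = e (ρ_m − ρ_c)/ρ_m.
e = Δ ρ_m/(ρ_m − ρ_c) = 0.208 km × 3.34/0.64 = 1.09 km.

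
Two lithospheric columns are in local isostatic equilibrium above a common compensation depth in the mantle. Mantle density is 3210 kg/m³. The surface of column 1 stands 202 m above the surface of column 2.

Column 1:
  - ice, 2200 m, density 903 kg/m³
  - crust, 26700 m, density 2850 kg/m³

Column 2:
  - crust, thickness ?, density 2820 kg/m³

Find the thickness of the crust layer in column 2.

36000 m

Take the compensation level at the base of the deeper column (depth z_c below the surface of column 1) and equate Σ ρ_i t_i down to z_c; mantle fills any gap and the z_c terms cancel.
Column 1: 2200×903 + 26700×2850 + (z_c − 28900)×3210
Column 2: 202×0 + x×2820 + (z_c − 202 − 0 − x)×3210
The z_c×3210 term appears on both sides and cancels. Collect the known terms of each column as K = Σ(ρt)_known − 3210 × (depth of known layers): K_1 = 78081600 − 3210×28900 = −14687400; K_2 = 0 − 3210×(202 + 0) = −648420.
Balance: K_1 = K_2 − x×(3210 − 2820), so x = (K_2 − K_1)/(3210 − 2820) = 14039000/390 = 36000 m.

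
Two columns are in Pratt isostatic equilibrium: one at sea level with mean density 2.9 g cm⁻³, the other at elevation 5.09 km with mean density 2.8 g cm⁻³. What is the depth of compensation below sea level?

143 km

ρ_ref D = ρ (D + h) → D (ρ_ref − ρ) = ρ h.
D = ρ h/(ρ_ref − ρ) = 2.8 × 5.09 km/(2.9 − 2.8) = 143 km.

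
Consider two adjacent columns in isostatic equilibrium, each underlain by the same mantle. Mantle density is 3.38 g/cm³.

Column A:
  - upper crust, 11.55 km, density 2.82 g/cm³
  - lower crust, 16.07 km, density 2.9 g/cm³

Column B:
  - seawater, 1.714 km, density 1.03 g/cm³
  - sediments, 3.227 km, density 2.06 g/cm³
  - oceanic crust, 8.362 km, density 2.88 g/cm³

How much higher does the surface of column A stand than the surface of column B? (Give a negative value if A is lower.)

0.507 km

For any compensation level in the mantle, the mantle terms cancel and isostasy reduces to e = (Σt_A − Σt_B) − (Σ(ρt)_A − Σ(ρt)_B) / ρ_m.
Σt_A = 27.62 km; Σt_B = 13.303 km; Σ(ρt)_A = 79.174; Σ(ρt)_B = 32.4956 (in km·g/cm³).
e = (27.62 − 13.303) − (79.174 − 32.4956) / 3.38 = 0.507 km.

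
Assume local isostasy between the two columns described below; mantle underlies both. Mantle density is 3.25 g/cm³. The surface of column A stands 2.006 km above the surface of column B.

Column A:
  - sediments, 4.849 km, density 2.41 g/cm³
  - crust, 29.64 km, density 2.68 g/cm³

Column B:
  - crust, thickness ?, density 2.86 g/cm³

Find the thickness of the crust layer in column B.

Take the compensation level at the base of the deeper column (depth z_c below the surface of column A) and equate Σ ρ_i t_i down to z_c; mantle fills any gap and the z_c terms cancel.
Column A: 4.849×2.41 + 29.64×2.68 + (z_c − 34.489)×3.25
Column B: 2.006×0 + x×2.86 + (z_c − 2.006 − 0 − x)×3.25
The z_c×3.25 term appears on both sides and cancels. Collect the known terms of each column as K = Σ(ρt)_known − 3.25 × (depth of known layers): K_A = 91.12129 − 3.25×34.489 = −20.96796; K_B = 0 − 3.25×(2.006 + 0) = −6.5195.
Balance: K_A = K_B − x×(3.25 − 2.86), so x = (K_B − K_A)/(3.25 − 2.86) = 14.4485/0.39 = 37 km.

37 km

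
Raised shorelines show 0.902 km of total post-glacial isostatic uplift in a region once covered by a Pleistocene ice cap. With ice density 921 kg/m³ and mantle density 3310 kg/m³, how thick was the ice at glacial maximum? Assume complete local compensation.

u = t ρ_ice/ρ_m → t = u ρ_m/ρ_ice = 0.902 km × 3310/921 = 3.24 km.

3.24 km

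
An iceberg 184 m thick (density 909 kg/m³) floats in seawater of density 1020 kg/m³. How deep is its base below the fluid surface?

164 m

Draft d = t ρ_obj/ρ_fluid = 184 m × 909/1020 = 164 m.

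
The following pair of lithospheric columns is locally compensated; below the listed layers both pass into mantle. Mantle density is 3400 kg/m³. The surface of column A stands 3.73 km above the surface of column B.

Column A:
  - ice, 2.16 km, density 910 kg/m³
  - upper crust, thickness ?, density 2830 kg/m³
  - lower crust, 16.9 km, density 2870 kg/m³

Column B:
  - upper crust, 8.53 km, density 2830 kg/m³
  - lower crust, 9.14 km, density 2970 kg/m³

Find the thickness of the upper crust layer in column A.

Take the compensation level at the base of the deeper column (depth z_c below the surface of column A) and equate Σ ρ_i t_i down to z_c; mantle fills any gap and the z_c terms cancel.
Column A: 2.16×910 + x×2830 + 16.9×2870 + (z_c − 19.06 − x)×3400
Column B: 3.73×0 + 8.53×2830 + 9.14×2970 + (z_c − 3.73 − 17.67)×3400
The z_c×3400 term appears on both sides and cancels. Collect the known terms of each column as K = Σ(ρt)_known − 3400 × (depth of known layers): K_A = 50468.6 − 3400×19.06 = −14335.4; K_B = 51285.7 − 3400×(3.73 + 17.67) = −21474.3.
Balance: K_A − x×(3400 − 2830) = K_B, so x = (K_A − K_B)/(3400 − 2830) = 7138.9/570 = 12.5 km.

12.5 km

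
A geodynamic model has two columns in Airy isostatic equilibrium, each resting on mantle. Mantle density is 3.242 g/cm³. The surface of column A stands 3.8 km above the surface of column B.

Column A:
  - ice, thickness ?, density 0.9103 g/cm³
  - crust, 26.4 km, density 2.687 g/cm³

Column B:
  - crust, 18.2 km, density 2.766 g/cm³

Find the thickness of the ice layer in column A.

Take the compensation level at the base of the deeper column (depth z_c below the surface of column A) and equate Σ ρ_i t_i down to z_c; mantle fills any gap and the z_c terms cancel.
Column A: x×0.9103 + 26.4×2.687 + (z_c − 26.4 − x)×3.242
Column B: 3.8×0 + 18.2×2.766 + (z_c − 3.8 − 18.2)×3.242
The z_c×3.242 term appears on both sides and cancels. Collect the known terms of each column as K = Σ(ρt)_known − 3.242 × (depth of known layers): K_A = 70.9368 − 3.242×26.4 = −14.652; K_B = 50.3412 − 3.242×(3.8 + 18.2) = −20.9828.
Balance: K_A − x×(3.242 − 0.9103) = K_B, so x = (K_A − K_B)/(3.242 − 0.9103) = 6.3308/2.3317 = 2.72 km.

2.72 km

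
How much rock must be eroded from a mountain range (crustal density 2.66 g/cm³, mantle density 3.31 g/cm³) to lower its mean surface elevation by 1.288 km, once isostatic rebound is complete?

Net drop Δ = e − u = e − e ρ_c/ρ_m = e (ρ_m − ρ_c)/ρ_m.
e = Δ ρ_m/(ρ_m − ρ_c) = 1.288 km × 3.31/0.65 = 6.56 km.

6.56 km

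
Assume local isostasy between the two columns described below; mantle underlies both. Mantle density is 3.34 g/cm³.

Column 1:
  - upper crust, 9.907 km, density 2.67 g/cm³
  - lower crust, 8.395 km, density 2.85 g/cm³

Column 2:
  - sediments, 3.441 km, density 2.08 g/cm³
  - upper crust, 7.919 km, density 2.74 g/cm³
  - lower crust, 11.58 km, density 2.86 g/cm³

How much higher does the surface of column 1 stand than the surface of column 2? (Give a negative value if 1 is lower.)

For any compensation level in the mantle, the mantle terms cancel and isostasy reduces to e = (Σt_1 − Σt_2) − (Σ(ρt)_1 − Σ(ρt)_2) / ρ_m.
Σt_1 = 18.302 km; Σt_2 = 22.94 km; Σ(ρt)_1 = 50.37744; Σ(ρt)_2 = 61.97414 (in km·g/cm³).
e = (18.302 − 22.94) − (50.37744 − 61.97414) / 3.34 = −1.17 km.

−1.17 km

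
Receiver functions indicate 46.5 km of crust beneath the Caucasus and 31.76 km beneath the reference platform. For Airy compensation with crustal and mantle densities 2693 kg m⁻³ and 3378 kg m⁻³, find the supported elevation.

2.99 km

Excess crust Δ = 46.5 km − 31.76 km = 14.74 km, split between elevation h and root r with h + r = Δ.
Airy balance ρ_c h = (ρ_m − ρ_c) r gives r = h ρ_c/(ρ_m − ρ_c), so h (1 + ρ_c/(ρ_m − ρ_c)) = Δ, i.e. h = Δ (ρ_m − ρ_c)/ρ_m.
h = 14.74 km × 685/3378 = 2.99 km.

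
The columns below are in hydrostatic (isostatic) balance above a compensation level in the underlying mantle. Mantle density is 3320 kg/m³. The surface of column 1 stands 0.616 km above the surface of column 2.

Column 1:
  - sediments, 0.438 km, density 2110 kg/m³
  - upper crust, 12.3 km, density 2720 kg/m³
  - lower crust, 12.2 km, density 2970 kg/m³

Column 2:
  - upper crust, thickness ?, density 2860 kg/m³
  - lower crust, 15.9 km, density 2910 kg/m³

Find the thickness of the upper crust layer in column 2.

7.86 km

Take the compensation level at the base of the deeper column (depth z_c below the surface of column 1) and equate Σ ρ_i t_i down to z_c; mantle fills any gap and the z_c terms cancel.
Column 1: 0.438×2110 + 12.3×2720 + 12.2×2970 + (z_c − 24.938)×3320
Column 2: 0.616×0 + x×2860 + 15.9×2910 + (z_c − 0.616 − 15.9 − x)×3320
The z_c×3320 term appears on both sides and cancels. Collect the known terms of each column as K = Σ(ρt)_known − 3320 × (depth of known layers): K_1 = 70614.18 − 3320×24.938 = −12179.98; K_2 = 46269 − 3320×(0.616 + 15.9) = −8564.12.
Balance: K_1 = K_2 − x×(3320 − 2860), so x = (K_2 − K_1)/(3320 − 2860) = 3615.86/460 = 7.86 km.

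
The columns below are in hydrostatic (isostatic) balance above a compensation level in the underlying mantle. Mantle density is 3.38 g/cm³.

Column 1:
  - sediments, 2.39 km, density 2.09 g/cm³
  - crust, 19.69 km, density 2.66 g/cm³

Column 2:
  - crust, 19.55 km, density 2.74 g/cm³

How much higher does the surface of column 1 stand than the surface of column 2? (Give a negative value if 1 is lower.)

For any compensation level in the mantle, the mantle terms cancel and isostasy reduces to e = (Σt_1 − Σt_2) − (Σ(ρt)_1 − Σ(ρt)_2) / ρ_m.
Σt_1 = 22.08 km; Σt_2 = 19.55 km; Σ(ρt)_1 = 57.3705; Σ(ρt)_2 = 53.567 (in km·g/cm³).
e = (22.08 − 19.55) − (57.3705 − 53.567) / 3.38 = 1.4 km.

1.4 km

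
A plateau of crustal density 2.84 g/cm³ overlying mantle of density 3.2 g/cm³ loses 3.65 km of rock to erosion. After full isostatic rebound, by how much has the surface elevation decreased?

Rebound u = e ρ_c/ρ_m = 3.65 km × 2.84/3.2 = 3.239 km.
Net surface drop = e − u = 3.65 km − 3.239 km = e (ρ_m − ρ_c)/ρ_m = 0.411 km.

0.411 km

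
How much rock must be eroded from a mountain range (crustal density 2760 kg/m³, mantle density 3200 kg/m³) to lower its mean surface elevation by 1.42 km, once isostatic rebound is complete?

Net drop Δ = e − u = e − e ρ_c/ρ_m = e (ρ_m − ρ_c)/ρ_m.
e = Δ ρ_m/(ρ_m − ρ_c) = 1.42 km × 3200/440 = 10.3 km.

10.3 km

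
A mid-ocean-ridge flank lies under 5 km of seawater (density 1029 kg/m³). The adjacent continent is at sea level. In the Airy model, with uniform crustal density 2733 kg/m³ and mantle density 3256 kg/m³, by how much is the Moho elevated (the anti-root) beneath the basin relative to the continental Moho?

Balancing pressure at the compensation depth: replacing crust with seawater at the top is compensated by replacing crust with mantle at the base: d (ρ_c − ρ_w) = a (ρ_m − ρ_c).
a = d (ρ_c − ρ_w)/(ρ_m − ρ_c) = 5 km × 1704/523 = 16.3 km.

16.3 km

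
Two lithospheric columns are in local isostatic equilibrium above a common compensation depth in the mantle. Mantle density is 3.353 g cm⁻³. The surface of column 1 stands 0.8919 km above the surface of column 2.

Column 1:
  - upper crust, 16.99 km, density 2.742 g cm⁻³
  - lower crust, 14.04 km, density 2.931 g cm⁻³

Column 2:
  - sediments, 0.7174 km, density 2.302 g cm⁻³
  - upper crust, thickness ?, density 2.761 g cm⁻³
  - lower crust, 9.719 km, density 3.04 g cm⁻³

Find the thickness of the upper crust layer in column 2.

16.1 km

Take the compensation level at the base of the deeper column (depth z_c below the surface of column 1) and equate Σ ρ_i t_i down to z_c; mantle fills any gap and the z_c terms cancel.
Column 1: 16.99×2.742 + 14.04×2.931 + (z_c − 31.03)×3.353
Column 2: 0.8919×0 + 0.7174×2.302 + x×2.761 + 9.719×3.04 + (z_c − 0.8919 − 10.4364 − x)×3.353
The z_c×3.353 term appears on both sides and cancels. Collect the known terms of each column as K = Σ(ρt)_known − 3.353 × (depth of known layers): K_1 = 87.73782 − 3.353×31.03 = −16.30577; K_2 = 31.1972148 − 3.353×(0.8919 + 10.4364) = −6.7865751.
Balance: K_1 = K_2 − x×(3.353 − 2.761), so x = (K_2 − K_1)/(3.353 − 2.761) = 9.51919/0.592 = 16.1 km.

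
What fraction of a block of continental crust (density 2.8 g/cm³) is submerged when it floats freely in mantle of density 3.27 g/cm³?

0.856

Submerged fraction = ρ_obj/ρ_fluid = 2.8/3.27 = 0.856.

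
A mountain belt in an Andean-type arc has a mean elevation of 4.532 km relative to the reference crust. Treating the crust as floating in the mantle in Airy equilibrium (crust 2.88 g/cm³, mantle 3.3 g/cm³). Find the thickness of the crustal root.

31.1 km

Balancing pressure at the compensation depth: the weight of the topography is balanced by the buoyancy of the root, ρ_c h = (ρ_m − ρ_c) r.
r = h · ρ_c / (ρ_m − ρ_c) = 4.532 km × 2.88 / (3.3 − 2.88) = 31.1 km.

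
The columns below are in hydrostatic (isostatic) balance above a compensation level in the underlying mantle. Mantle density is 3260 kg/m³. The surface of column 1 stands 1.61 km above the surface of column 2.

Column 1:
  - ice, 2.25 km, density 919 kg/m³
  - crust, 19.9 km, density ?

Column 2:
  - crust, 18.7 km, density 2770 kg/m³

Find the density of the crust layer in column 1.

2800 kg/m³

Take the compensation level at the base of the deeper column (depth z_c below the surface of column 1) and equate Σ ρ_i t_i down to z_c; mantle fills any gap and the z_c terms cancel.
Column 1: 2.25×919 + 19.9×ρ + (z_c − 22.15)×3260
Column 2: 1.61×0 + 18.7×2770 + (z_c − 1.61 − 18.7)×3260
The z_c×3260 term appears on both sides and cancels. Collect the known terms of each column as K = Σ(ρt)_known − 3260 × (depth of known layers): K_1 = 2067.75 − 3260×22.15 = −70141.25; K_2 = 51799 − 3260×(1.61 + 18.7) = −14411.6.
Balance: K_1 + 19.9×ρ = K_2, so ρ = (K_2 − K_1)/19.9 = 55729.7/19.9 = 2800 kg/m³.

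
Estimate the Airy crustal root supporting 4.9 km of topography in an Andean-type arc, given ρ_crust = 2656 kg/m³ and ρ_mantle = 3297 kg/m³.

20.3 km

Equating mass per unit area of the two columns: the weight of the topography is balanced by the buoyancy of the root, ρ_c h = (ρ_m − ρ_c) r.
r = h · ρ_c / (ρ_m − ρ_c) = 4.9 km × 2656 / (3297 − 2656) = 20.3 km.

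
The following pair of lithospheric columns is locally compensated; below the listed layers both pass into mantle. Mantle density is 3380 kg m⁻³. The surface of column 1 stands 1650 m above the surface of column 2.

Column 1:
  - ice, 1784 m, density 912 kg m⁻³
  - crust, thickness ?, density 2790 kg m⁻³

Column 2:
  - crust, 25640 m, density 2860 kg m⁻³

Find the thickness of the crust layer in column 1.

24600 m

Take the compensation level at the base of the deeper column (depth z_c below the surface of column 1) and equate Σ ρ_i t_i down to z_c; mantle fills any gap and the z_c terms cancel.
Column 1: 1784×912 + x×2790 + (z_c − 1784 − x)×3380
Column 2: 1650×0 + 25640×2860 + (z_c − 1650 − 25640)×3380
The z_c×3380 term appears on both sides and cancels. Collect the known terms of each column as K = Σ(ρt)_known − 3380 × (depth of known layers): K_1 = 1627008 − 3380×1784 = −4402912; K_2 = 73330400 − 3380×(1650 + 25640) = −18909800.
Balance: K_1 − x×(3380 − 2790) = K_2, so x = (K_1 − K_2)/(3380 − 2790) = 14506900/590 = 24600 m.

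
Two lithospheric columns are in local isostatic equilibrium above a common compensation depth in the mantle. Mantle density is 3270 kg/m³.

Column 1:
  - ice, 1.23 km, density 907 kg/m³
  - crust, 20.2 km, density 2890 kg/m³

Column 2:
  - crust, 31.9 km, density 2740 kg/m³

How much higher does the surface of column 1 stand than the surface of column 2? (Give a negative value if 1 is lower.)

−1.93 km

For any compensation level in the mantle, the mantle terms cancel and isostasy reduces to e = (Σt_1 − Σt_2) − (Σ(ρt)_1 − Σ(ρt)_2) / ρ_m.
Σt_1 = 21.43 km; Σt_2 = 31.9 km; Σ(ρt)_1 = 59493.61; Σ(ρt)_2 = 87406 (in km·kg/m³).
e = (21.43 − 31.9) − (59493.61 − 87406) / 3270 = −1.93 km.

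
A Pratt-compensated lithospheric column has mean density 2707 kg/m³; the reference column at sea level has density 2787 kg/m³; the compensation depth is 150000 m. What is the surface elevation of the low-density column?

4430 m

ρ_ref D = ρ (D + h) → h = D (ρ_ref − ρ)/ρ.
h = 150000 m × (2787 − 2707)/2707 = 4430 m.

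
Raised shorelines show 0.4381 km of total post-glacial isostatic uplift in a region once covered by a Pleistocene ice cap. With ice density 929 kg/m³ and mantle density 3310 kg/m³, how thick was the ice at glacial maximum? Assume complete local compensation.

1.56 km

u = t ρ_ice/ρ_m → t = u ρ_m/ρ_ice = 0.4381 km × 3310/929 = 1.56 km.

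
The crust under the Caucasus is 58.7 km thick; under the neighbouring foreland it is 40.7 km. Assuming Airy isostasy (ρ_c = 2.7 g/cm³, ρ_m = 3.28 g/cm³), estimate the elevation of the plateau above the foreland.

Excess crust Δ = 58.7 km − 40.7 km = 18 km, split between elevation h and root r with h + r = Δ.
Airy balance ρ_c h = (ρ_m − ρ_c) r gives r = h ρ_c/(ρ_m − ρ_c), so h (1 + ρ_c/(ρ_m − ρ_c)) = Δ, i.e. h = Δ (ρ_m − ρ_c)/ρ_m.
h = 18 km × 0.58/3.28 = 3.18 km.

3.18 km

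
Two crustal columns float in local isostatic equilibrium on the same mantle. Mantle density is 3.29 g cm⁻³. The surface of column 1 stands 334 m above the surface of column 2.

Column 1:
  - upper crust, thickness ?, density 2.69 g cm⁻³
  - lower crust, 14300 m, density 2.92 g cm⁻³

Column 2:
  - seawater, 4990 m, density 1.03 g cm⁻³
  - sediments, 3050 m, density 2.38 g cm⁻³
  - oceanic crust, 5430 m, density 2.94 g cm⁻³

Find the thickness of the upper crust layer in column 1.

Take the compensation level at the base of the deeper column (depth z_c below the surface of column 1) and equate Σ ρ_i t_i down to z_c; mantle fills any gap and the z_c terms cancel.
Column 1: x×2.69 + 14300×2.92 + (z_c − 14300 − x)×3.29
Column 2: 334×0 + 4990×1.03 + 3050×2.38 + 5430×2.94 + (z_c − 334 − 13470)×3.29
The z_c×3.29 term appears on both sides and cancels. Collect the known terms of each column as K = Σ(ρt)_known − 3.29 × (depth of known layers): K_1 = 41756 − 3.29×14300 = −5291; K_2 = 28362.9 − 3.29×(334 + 13470) = −17052.26.
Balance: K_1 − x×(3.29 − 2.69) = K_2, so x = (K_1 − K_2)/(3.29 − 2.69) = 11761.3/0.6 = 19600 m.

19600 m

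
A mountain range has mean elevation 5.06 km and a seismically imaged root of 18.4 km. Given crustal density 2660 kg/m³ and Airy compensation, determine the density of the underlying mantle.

Airy balance: ρ_c h = (ρ_m − ρ_c) r → ρ_m = ρ_c (1 + h/r).
ρ_m = 2660 × (1 + 5.06 km/18.4 km) = 3390 kg/m³.

3390 kg/m³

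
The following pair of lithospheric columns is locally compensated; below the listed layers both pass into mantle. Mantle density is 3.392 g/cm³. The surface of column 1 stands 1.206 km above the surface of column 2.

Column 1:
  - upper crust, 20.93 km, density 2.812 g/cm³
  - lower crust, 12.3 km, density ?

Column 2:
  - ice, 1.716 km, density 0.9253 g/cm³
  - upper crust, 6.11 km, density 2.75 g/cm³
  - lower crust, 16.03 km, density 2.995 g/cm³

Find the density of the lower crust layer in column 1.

2.87 g/cm³

Take the compensation level at the base of the deeper column (depth z_c below the surface of column 1) and equate Σ ρ_i t_i down to z_c; mantle fills any gap and the z_c terms cancel.
Column 1: 20.93×2.812 + 12.3×ρ + (z_c − 33.23)×3.392
Column 2: 1.206×0 + 1.716×0.9253 + 6.11×2.75 + 16.03×2.995 + (z_c − 1.206 − 23.856)×3.392
The z_c×3.392 term appears on both sides and cancels. Collect the known terms of each column as K = Σ(ρt)_known − 3.392 × (depth of known layers): K_1 = 58.85516 − 3.392×33.23 = −53.861; K_2 = 66.4001648 − 3.392×(1.206 + 23.856) = −18.6101392.
Balance: K_1 + 12.3×ρ = K_2, so ρ = (K_2 − K_1)/12.3 = 35.2509/12.3 = 2.87 g/cm³.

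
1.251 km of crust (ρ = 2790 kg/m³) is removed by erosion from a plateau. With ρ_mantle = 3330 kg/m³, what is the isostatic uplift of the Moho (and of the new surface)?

1.05 km

Unloading: uplift u = e ρ_c/ρ_m = 1.251 km × 2790/3330 = 1.05 km.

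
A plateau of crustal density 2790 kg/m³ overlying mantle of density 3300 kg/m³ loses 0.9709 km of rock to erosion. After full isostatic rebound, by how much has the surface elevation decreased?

0.15 km

Rebound u = e ρ_c/ρ_m = 0.9709 km × 2790/3300 = 0.8209 km.
Net surface drop = e − u = 0.9709 km − 0.8209 km = e (ρ_m − ρ_c)/ρ_m = 0.15 km.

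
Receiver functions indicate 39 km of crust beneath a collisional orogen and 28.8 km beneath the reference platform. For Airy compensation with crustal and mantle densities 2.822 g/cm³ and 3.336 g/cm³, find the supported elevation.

Excess crust Δ = 39 km − 28.8 km = 10.2 km, split between elevation h and root r with h + r = Δ.
Airy balance ρ_c h = (ρ_m − ρ_c) r gives r = h ρ_c/(ρ_m − ρ_c), so h (1 + ρ_c/(ρ_m − ρ_c)) = Δ, i.e. h = Δ (ρ_m − ρ_c)/ρ_m.
h = 10.2 km × 0.514/3.336 = 1.57 km.

1.57 km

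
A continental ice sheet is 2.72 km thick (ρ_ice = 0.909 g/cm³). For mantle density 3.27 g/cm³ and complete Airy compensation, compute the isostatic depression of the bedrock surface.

0.756 km

Equating mass per unit area of the two columns: the ice load ρ_ice t is balanced by mantle displaced below, ρ_m s.
s = t ρ_ice / ρ_m = 2.72 km × 0.909/3.27 = 0.756 km.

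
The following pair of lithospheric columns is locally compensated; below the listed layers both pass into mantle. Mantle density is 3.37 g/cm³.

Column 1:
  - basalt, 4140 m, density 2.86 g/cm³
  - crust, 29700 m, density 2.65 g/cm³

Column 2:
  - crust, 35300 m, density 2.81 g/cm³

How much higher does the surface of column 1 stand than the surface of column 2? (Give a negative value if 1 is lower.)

1110 m

For any compensation level in the mantle, the mantle terms cancel and isostasy reduces to e = (Σt_1 − Σt_2) − (Σ(ρt)_1 − Σ(ρt)_2) / ρ_m.
Σt_1 = 33840 m; Σt_2 = 35300 m; Σ(ρt)_1 = 90545.4; Σ(ρt)_2 = 99193 (in m·g/cm³).
e = (33840 − 35300) − (90545.4 − 99193) / 3.37 = 1110 m.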